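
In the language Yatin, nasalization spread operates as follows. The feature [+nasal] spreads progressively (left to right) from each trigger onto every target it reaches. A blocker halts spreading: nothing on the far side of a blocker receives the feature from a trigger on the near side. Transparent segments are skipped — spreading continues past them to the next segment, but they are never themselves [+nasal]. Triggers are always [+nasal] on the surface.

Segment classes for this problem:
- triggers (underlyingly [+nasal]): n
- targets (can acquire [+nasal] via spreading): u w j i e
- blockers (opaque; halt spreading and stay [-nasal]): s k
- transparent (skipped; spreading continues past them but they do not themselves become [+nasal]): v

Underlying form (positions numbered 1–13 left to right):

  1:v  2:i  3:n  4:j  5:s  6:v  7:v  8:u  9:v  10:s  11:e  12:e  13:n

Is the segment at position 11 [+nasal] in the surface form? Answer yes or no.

no

From /n/ at 3 rightward: 4 /j/ → [+nasal]; 5 /s/ blocks.
From /n/ at 13 rightward: word edge.
Targets with no active source: positions 2 8 11 12 stay [-nasal].
[+nasal] positions on the surface: 3 4 13.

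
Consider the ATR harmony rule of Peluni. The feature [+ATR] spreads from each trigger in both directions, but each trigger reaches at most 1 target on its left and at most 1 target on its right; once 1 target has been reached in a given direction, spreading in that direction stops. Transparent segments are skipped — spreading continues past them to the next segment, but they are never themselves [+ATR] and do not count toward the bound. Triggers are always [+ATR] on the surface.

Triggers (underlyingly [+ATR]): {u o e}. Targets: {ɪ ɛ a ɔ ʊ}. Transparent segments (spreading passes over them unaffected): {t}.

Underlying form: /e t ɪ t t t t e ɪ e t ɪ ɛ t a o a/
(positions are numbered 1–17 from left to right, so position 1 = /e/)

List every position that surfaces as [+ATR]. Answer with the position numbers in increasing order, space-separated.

1 3 8 9 10 12 15 16 17

From /e/ at 1 rightward: 2 /t/ transparent; 3 /ɪ/ → [+ATR]; bound reached.
From /e/ at 1 leftward: word edge.
From /e/ at 8 rightward: 9 /ɪ/ → [+ATR]; bound reached.
From /e/ at 8 leftward: 7 /t/ transparent; 6 /t/ transparent; 5 /t/ transparent; 4 /t/ transparent; 3 /ɪ/ → [+ATR]; bound reached.
From /e/ at 10 rightward: 11 /t/ transparent; 12 /ɪ/ → [+ATR]; bound reached.
From /e/ at 10 leftward: 9 /ɪ/ → [+ATR]; bound reached.
From /o/ at 16 rightward: 17 /a/ → [+ATR]; bound reached.
From /o/ at 16 leftward: 15 /a/ → [+ATR]; bound reached.
Target with no active source: position 13 stays [-ATR].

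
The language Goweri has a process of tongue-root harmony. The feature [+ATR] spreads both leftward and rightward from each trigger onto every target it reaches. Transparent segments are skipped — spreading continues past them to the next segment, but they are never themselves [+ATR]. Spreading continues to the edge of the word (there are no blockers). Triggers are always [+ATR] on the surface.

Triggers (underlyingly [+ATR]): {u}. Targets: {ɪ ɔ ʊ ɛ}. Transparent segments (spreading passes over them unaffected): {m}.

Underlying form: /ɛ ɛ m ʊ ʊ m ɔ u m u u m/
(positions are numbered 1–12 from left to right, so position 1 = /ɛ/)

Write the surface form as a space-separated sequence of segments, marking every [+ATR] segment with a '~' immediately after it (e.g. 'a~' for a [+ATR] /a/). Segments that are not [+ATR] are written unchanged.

ɛ~ ɛ~ m ʊ~ ʊ~ m ɔ~ u~ m u~ u~ m

From /u/ at 8 rightward: 9 /m/ transparent; 10 /u/ is itself a trigger — this domain ends here.
From /u/ at 8 leftward: 7 /ɔ/ → [+ATR]; 6 /m/ transparent; 5 /ʊ/ → [+ATR]; 4 /ʊ/ → [+ATR]; 3 /m/ transparent; 2 /ɛ/ → [+ATR]; 1 /ɛ/ → [+ATR]; word edge.
From /u/ at 10 rightward: 11 /u/ is itself a trigger — this domain ends here.
From /u/ at 10 leftward: 9 /m/ transparent; 8 /u/ is itself a trigger — this domain ends here.
From /u/ at 11 rightward: 12 /m/ transparent; word edge.
From /u/ at 11 leftward: 10 /u/ is itself a trigger — this domain ends here.
[+ATR] positions on the surface: 1 2 4 5 7 8 10 11.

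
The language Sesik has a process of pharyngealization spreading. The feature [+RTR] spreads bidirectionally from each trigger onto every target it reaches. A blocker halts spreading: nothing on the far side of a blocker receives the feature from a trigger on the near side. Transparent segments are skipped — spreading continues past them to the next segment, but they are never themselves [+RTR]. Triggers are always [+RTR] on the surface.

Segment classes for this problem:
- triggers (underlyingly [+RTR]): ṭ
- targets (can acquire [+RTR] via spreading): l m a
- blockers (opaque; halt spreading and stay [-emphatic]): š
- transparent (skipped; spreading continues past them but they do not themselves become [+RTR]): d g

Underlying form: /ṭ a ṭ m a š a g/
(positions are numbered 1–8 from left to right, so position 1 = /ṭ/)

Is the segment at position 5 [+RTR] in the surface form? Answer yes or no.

From /ṭ/ at 1 rightward: 2 /a/ → [+RTR]; 3 /ṭ/ is itself a trigger — this domain ends here.
From /ṭ/ at 1 leftward: word edge.
From /ṭ/ at 3 rightward: 4 /m/ → [+RTR]; 5 /a/ → [+RTR]; 6 /š/ blocks.
From /ṭ/ at 3 leftward: 2 /a/ → [+RTR]; 1 /ṭ/ is itself a trigger — this domain ends here.
Target with no active source: position 7 stays [-emphatic].
[+RTR] positions on the surface: 1 2 3 4 5.

yes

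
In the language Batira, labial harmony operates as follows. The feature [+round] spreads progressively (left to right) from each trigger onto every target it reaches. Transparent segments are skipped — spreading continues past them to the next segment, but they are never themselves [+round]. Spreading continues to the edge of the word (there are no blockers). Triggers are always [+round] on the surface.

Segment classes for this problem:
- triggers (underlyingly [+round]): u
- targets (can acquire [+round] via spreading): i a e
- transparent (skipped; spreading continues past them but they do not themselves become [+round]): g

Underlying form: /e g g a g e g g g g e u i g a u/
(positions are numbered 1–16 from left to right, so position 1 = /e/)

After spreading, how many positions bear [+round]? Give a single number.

4

From /u/ at 12 rightward: 13 /i/ → [+round]; 14 /g/ transparent; 15 /a/ → [+round]; 16 /u/ is itself a trigger — this domain ends here.
From /u/ at 16 rightward: word edge.
Targets with no active source: positions 1 4 6 11 stay [-round].
[+round] positions on the surface: 12 13 15 16.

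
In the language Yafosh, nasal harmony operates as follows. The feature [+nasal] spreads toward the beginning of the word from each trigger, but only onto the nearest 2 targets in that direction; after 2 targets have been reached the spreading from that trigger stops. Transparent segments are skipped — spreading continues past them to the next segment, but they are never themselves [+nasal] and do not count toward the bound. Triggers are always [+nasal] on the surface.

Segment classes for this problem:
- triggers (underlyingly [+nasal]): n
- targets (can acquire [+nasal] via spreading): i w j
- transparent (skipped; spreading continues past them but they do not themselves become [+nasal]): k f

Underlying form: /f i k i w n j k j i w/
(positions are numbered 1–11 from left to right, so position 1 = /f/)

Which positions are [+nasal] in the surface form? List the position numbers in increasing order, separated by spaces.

From /n/ at 6 leftward: 5 /w/ → [+nasal]; 4 /i/ → [+nasal]; bound reached.
Targets with no active source: positions 2 7 9 10 11 stay [-nasal].

4 5 6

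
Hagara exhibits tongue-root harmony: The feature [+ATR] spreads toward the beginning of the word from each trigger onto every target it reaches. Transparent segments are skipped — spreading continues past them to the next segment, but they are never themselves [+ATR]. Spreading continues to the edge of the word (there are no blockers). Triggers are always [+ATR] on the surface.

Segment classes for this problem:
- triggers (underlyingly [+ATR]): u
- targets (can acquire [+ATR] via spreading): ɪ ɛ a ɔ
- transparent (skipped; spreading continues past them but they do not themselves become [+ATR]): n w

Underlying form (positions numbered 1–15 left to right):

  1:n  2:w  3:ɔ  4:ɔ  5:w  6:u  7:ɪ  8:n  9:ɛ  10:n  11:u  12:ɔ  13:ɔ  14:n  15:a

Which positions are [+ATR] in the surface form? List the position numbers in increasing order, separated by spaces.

3 4 6 7 9 11

From /u/ at 6 leftward: 5 /w/ transparent; 4 /ɔ/ → [+ATR]; 3 /ɔ/ → [+ATR]; 2 /w/ transparent; 1 /n/ transparent; word edge.
From /u/ at 11 leftward: 10 /n/ transparent; 9 /ɛ/ → [+ATR]; 8 /n/ transparent; 7 /ɪ/ → [+ATR]; 6 /u/ is itself a trigger — this domain ends here.
Targets with no active source: positions 12 13 15 stay [-ATR].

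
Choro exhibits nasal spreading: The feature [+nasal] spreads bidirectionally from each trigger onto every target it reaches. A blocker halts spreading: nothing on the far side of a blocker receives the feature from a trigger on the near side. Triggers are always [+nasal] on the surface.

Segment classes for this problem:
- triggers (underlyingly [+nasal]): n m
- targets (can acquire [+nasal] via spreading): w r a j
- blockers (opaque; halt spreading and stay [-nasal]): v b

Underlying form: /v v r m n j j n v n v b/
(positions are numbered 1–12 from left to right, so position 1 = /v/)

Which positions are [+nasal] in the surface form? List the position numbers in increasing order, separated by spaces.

From /m/ at 4 rightward: 5 /n/ is itself a trigger — this domain ends here.
From /m/ at 4 leftward: 3 /r/ → [+nasal]; 2 /v/ blocks.
From /n/ at 5 rightward: 6 /j/ → [+nasal]; 7 /j/ → [+nasal]; 8 /n/ is itself a trigger — this domain ends here.
From /n/ at 5 leftward: 4 /m/ is itself a trigger — this domain ends here.
From /n/ at 8 rightward: 9 /v/ blocks.
From /n/ at 8 leftward: 7 /j/ → [+nasal]; 6 /j/ → [+nasal]; 5 /n/ is itself a trigger — this domain ends here.
From /n/ at 10 rightward: 11 /v/ blocks.
From /n/ at 10 leftward: 9 /v/ blocks.

3 4 5 6 7 8 10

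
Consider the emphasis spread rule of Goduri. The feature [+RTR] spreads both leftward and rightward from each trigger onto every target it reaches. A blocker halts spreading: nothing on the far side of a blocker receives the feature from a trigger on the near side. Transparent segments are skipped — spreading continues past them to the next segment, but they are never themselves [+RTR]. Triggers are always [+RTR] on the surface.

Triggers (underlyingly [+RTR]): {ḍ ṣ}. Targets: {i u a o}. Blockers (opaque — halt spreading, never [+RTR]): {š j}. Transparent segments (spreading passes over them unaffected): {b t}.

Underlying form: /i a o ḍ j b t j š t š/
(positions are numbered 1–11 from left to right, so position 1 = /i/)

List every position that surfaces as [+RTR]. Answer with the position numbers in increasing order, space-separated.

1 2 3 4

From /ḍ/ at 4 rightward: 5 /j/ blocks.
From /ḍ/ at 4 leftward: 3 /o/ → [+RTR]; 2 /a/ → [+RTR]; 1 /i/ → [+RTR]; word edge.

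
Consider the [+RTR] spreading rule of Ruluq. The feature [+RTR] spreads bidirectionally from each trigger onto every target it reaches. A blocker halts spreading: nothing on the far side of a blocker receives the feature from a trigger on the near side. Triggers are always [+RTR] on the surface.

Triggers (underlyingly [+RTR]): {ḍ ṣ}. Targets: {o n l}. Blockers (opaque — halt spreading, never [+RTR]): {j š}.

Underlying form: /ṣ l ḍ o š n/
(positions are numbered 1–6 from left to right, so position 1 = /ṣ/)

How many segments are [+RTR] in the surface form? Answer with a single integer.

4

From /ṣ/ at 1 rightward: 2 /l/ → [+RTR]; 3 /ḍ/ is itself a trigger — this domain ends here.
From /ṣ/ at 1 leftward: word edge.
From /ḍ/ at 3 rightward: 4 /o/ → [+RTR]; 5 /š/ blocks.
From /ḍ/ at 3 leftward: 2 /l/ → [+RTR]; 1 /ṣ/ is itself a trigger — this domain ends here.
Target with no active source: position 6 stays [-emphatic].
[+RTR] positions on the surface: 1 2 3 4.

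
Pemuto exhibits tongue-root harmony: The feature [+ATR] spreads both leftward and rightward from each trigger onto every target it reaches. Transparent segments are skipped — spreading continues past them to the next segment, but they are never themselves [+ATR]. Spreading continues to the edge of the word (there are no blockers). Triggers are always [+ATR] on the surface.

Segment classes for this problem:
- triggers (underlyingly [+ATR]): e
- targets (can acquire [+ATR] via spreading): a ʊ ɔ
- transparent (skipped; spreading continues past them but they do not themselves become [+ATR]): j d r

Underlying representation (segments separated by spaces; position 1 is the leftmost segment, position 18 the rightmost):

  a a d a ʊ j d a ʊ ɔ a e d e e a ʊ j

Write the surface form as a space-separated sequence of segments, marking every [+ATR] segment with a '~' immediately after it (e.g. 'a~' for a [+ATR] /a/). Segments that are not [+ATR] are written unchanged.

a~ a~ d a~ ʊ~ j d a~ ʊ~ ɔ~ a~ e~ d e~ e~ a~ ʊ~ j

From /e/ at 12 rightward: 13 /d/ transparent; 14 /e/ is itself a trigger — this domain ends here.
From /e/ at 12 leftward: 11 /a/ → [+ATR]; 10 /ɔ/ → [+ATR]; 9 /ʊ/ → [+ATR]; 8 /a/ → [+ATR]; 7 /d/ transparent; 6 /j/ transparent; 5 /ʊ/ → [+ATR]; 4 /a/ → [+ATR]; 3 /d/ transparent; 2 /a/ → [+ATR]; 1 /a/ → [+ATR]; word edge.
From /e/ at 14 rightward: 15 /e/ is itself a trigger — this domain ends here.
From /e/ at 14 leftward: 13 /d/ transparent; 12 /e/ is itself a trigger — this domain ends here.
From /e/ at 15 rightward: 16 /a/ → [+ATR]; 17 /ʊ/ → [+ATR]; 18 /j/ transparent; word edge.
From /e/ at 15 leftward: 14 /e/ is itself a trigger — this domain ends here.
[+ATR] positions on the surface: 1 2 4 5 8 9 10 11 12 14 15 16 17.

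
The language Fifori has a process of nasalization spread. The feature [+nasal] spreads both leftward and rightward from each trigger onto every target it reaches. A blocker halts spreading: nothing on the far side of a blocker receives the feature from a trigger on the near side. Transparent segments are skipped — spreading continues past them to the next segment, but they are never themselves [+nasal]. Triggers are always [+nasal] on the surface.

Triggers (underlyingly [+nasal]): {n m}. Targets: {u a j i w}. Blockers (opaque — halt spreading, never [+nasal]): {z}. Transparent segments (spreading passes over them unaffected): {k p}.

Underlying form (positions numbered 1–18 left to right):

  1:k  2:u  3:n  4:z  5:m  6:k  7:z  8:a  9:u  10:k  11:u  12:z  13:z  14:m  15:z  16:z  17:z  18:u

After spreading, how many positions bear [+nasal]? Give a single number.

4

From /n/ at 3 rightward: 4 /z/ blocks.
From /n/ at 3 leftward: 2 /u/ → [+nasal]; 1 /k/ transparent; word edge.
From /m/ at 5 rightward: 6 /k/ transparent; 7 /z/ blocks.
From /m/ at 5 leftward: 4 /z/ blocks.
From /m/ at 14 rightward: 15 /z/ blocks.
From /m/ at 14 leftward: 13 /z/ blocks.
Targets with no active source: positions 8 9 11 18 stay [-nasal].
[+nasal] positions on the surface: 2 3 5 14.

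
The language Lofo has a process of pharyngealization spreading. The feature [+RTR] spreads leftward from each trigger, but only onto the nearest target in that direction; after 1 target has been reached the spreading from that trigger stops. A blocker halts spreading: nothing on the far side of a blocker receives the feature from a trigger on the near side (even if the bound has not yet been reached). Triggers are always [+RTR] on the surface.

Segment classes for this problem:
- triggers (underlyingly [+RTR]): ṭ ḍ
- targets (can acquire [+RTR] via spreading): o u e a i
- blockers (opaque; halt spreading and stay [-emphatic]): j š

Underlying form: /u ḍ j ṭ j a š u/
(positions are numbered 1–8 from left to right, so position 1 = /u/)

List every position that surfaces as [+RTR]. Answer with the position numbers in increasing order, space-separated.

From /ḍ/ at 2 leftward: 1 /u/ → [+RTR]; bound reached.
From /ṭ/ at 4 leftward: 3 /j/ blocks.
Targets with no active source: positions 6 8 stay [-emphatic].

1 2 4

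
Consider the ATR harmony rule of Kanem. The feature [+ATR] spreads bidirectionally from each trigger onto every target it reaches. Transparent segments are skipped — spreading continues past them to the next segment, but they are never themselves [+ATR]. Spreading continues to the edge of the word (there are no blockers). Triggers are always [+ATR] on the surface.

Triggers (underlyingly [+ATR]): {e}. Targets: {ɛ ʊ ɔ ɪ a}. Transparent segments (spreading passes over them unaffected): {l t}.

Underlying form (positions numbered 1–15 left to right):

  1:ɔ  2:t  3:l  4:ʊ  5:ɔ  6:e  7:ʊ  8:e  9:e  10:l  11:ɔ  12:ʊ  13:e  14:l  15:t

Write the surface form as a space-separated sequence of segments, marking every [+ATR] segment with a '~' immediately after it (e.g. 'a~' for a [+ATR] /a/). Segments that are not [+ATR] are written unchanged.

ɔ~ t l ʊ~ ɔ~ e~ ʊ~ e~ e~ l ɔ~ ʊ~ e~ l t

From /e/ at 6 rightward: 7 /ʊ/ → [+ATR]; 8 /e/ is itself a trigger — this domain ends here.
From /e/ at 6 leftward: 5 /ɔ/ → [+ATR]; 4 /ʊ/ → [+ATR]; 3 /l/ transparent; 2 /t/ transparent; 1 /ɔ/ → [+ATR]; word edge.
From /e/ at 8 rightward: 9 /e/ is itself a trigger — this domain ends here.
From /e/ at 8 leftward: 7 /ʊ/ → [+ATR]; 6 /e/ is itself a trigger — this domain ends here.
From /e/ at 9 rightward: 10 /l/ transparent; 11 /ɔ/ → [+ATR]; 12 /ʊ/ → [+ATR]; 13 /e/ is itself a trigger — this domain ends here.
From /e/ at 9 leftward: 8 /e/ is itself a trigger — this domain ends here.
From /e/ at 13 rightward: 14 /l/ transparent; 15 /t/ transparent; word edge.
From /e/ at 13 leftward: 12 /ʊ/ → [+ATR]; 11 /ɔ/ → [+ATR]; 10 /l/ transparent; 9 /e/ is itself a trigger — this domain ends here.
[+ATR] positions on the surface: 1 4 5 6 7 8 9 11 12 13.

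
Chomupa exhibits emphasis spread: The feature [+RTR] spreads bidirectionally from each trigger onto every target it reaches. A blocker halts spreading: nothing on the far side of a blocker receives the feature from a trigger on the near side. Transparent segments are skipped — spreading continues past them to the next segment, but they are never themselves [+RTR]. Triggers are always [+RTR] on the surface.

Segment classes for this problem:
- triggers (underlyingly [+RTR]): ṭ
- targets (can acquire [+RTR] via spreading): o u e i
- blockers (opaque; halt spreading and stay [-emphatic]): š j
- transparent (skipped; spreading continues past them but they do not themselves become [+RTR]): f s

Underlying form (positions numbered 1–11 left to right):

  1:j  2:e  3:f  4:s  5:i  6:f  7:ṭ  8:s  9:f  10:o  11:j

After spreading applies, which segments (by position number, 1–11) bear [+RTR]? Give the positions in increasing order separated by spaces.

From /ṭ/ at 7 rightward: 8 /s/ transparent; 9 /f/ transparent; 10 /o/ → [+RTR]; 11 /j/ blocks.
From /ṭ/ at 7 leftward: 6 /f/ transparent; 5 /i/ → [+RTR]; 4 /s/ transparent; 3 /f/ transparent; 2 /e/ → [+RTR]; 1 /j/ blocks.

2 5 7 10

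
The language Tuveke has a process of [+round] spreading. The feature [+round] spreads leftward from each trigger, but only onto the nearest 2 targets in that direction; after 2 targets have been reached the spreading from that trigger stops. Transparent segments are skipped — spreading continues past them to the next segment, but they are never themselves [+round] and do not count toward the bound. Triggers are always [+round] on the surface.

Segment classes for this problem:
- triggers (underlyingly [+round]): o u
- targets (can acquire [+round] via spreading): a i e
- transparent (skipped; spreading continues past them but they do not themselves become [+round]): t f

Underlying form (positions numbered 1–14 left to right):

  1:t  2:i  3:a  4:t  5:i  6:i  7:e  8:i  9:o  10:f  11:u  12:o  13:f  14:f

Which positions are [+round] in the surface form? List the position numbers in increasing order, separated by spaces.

From /o/ at 9 leftward: 8 /i/ → [+round]; 7 /e/ → [+round]; bound reached.
From /u/ at 11 leftward: 10 /f/ transparent; 9 /o/ is itself a trigger — this domain ends here.
From /o/ at 12 leftward: 11 /u/ is itself a trigger — this domain ends here.
Targets with no active source: positions 2 3 5 6 stay [-round].

7 8 9 11 12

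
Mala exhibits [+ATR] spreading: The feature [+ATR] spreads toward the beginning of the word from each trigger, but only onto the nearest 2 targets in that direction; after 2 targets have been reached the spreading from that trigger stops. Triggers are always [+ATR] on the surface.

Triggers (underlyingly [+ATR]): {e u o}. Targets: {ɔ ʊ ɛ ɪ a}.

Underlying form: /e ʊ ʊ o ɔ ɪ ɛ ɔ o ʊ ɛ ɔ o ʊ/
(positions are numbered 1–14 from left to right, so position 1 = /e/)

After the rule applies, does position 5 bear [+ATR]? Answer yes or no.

From /e/ at 1 leftward: word edge.
From /o/ at 4 leftward: 3 /ʊ/ → [+ATR]; 2 /ʊ/ → [+ATR]; bound reached.
From /o/ at 9 leftward: 8 /ɔ/ → [+ATR]; 7 /ɛ/ → [+ATR]; bound reached.
From /o/ at 13 leftward: 12 /ɔ/ → [+ATR]; 11 /ɛ/ → [+ATR]; bound reached.
Targets with no active source: positions 5 6 10 14 stay [-ATR].
[+ATR] positions on the surface: 1 2 3 4 7 8 9 11 12 13.

no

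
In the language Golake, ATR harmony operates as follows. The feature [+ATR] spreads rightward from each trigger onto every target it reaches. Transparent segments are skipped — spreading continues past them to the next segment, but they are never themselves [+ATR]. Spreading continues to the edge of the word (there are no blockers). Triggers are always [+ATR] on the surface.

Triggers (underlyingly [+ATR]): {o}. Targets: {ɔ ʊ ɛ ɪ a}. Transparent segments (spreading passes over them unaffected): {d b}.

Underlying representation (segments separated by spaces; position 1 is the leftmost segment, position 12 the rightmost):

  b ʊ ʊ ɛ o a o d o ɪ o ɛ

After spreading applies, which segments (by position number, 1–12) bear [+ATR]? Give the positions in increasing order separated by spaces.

5 6 7 9 10 11 12

From /o/ at 5 rightward: 6 /a/ → [+ATR]; 7 /o/ is itself a trigger — this domain ends here.
From /o/ at 7 rightward: 8 /d/ transparent; 9 /o/ is itself a trigger — this domain ends here.
From /o/ at 9 rightward: 10 /ɪ/ → [+ATR]; 11 /o/ is itself a trigger — this domain ends here.
From /o/ at 11 rightward: 12 /ɛ/ → [+ATR]; word edge.
Targets with no active source: positions 2 3 4 stay [-ATR].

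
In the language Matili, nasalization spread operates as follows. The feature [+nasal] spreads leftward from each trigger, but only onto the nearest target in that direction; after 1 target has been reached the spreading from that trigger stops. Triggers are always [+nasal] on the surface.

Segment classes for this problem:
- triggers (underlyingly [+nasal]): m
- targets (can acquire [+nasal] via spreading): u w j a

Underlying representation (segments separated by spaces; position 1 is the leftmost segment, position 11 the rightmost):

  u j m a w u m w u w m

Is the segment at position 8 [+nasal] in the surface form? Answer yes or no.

no

From /m/ at 3 leftward: 2 /j/ → [+nasal]; bound reached.
From /m/ at 7 leftward: 6 /u/ → [+nasal]; bound reached.
From /m/ at 11 leftward: 10 /w/ → [+nasal]; bound reached.
Targets with no active source: positions 1 4 5 8 9 stay [-nasal].
[+nasal] positions on the surface: 2 3 6 7 10 11.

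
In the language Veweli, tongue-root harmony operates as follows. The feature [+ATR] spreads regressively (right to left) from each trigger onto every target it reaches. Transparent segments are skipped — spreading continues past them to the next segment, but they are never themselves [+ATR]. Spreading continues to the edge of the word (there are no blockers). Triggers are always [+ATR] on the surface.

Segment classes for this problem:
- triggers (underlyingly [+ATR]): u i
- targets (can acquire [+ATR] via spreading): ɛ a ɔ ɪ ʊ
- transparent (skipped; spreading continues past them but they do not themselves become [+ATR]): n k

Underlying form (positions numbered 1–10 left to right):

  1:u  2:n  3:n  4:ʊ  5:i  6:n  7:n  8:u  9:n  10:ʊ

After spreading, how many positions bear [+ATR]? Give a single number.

4

From /u/ at 1 leftward: word edge.
From /i/ at 5 leftward: 4 /ʊ/ → [+ATR]; 3 /n/ transparent; 2 /n/ transparent; 1 /u/ is itself a trigger — this domain ends here.
From /u/ at 8 leftward: 7 /n/ transparent; 6 /n/ transparent; 5 /i/ is itself a trigger — this domain ends here.
Target with no active source: position 10 stays [-ATR].
[+ATR] positions on the surface: 1 4 5 8.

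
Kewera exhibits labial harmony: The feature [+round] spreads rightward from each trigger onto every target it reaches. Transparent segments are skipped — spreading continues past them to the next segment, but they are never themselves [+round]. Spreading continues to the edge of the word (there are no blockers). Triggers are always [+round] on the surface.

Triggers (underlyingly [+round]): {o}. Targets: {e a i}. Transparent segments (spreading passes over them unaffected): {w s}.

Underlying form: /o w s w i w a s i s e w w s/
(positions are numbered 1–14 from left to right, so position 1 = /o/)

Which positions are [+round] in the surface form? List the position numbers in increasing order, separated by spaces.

From /o/ at 1 rightward: 2 /w/ transparent; 3 /s/ transparent; 4 /w/ transparent; 5 /i/ → [+round]; 6 /w/ transparent; 7 /a/ → [+round]; 8 /s/ transparent; 9 /i/ → [+round]; 10 /s/ transparent; 11 /e/ → [+round]; 12 /w/ transparent; 13 /w/ transparent; 14 /s/ transparent; word edge.

1 5 7 9 11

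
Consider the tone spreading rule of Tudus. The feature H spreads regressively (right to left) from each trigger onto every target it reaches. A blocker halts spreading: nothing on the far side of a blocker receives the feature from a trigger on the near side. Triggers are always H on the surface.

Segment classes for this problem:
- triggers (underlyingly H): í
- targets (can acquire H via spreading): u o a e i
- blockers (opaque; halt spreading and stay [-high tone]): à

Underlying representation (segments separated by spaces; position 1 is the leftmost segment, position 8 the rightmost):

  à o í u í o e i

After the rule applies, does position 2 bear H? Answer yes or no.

From /í/ at 3 leftward: 2 /o/ → H; 1 /à/ blocks.
From /í/ at 5 leftward: 4 /u/ → H; 3 /í/ is itself a trigger — this domain ends here.
Targets with no active source: positions 6 7 8 stay [-high tone].
H positions on the surface: 2 3 4 5.

yes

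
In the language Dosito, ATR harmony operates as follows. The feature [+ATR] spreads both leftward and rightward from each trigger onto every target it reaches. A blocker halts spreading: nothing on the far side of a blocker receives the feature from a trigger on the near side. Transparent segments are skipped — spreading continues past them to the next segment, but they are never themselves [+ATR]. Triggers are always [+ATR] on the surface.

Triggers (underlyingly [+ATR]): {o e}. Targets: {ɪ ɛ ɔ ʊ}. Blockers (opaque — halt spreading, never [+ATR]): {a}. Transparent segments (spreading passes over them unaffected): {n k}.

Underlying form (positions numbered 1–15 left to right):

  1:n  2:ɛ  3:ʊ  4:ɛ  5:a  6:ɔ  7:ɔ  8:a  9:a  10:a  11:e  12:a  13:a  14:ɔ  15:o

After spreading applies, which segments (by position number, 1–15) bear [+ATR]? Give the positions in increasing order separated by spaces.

11 14 15

From /e/ at 11 rightward: 12 /a/ blocks.
From /e/ at 11 leftward: 10 /a/ blocks.
From /o/ at 15 rightward: word edge.
From /o/ at 15 leftward: 14 /ɔ/ → [+ATR]; 13 /a/ blocks.
Targets with no active source: positions 2 3 4 6 7 stay [-ATR].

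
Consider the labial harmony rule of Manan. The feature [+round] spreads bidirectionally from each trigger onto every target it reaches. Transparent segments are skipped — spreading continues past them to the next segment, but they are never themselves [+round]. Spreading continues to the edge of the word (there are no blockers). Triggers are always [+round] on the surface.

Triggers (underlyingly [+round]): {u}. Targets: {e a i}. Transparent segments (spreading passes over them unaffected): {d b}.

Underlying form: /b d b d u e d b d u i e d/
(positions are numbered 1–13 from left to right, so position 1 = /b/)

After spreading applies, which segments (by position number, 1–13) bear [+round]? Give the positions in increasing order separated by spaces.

From /u/ at 5 rightward: 6 /e/ → [+round]; 7 /d/ transparent; 8 /b/ transparent; 9 /d/ transparent; 10 /u/ is itself a trigger — this domain ends here.
From /u/ at 5 leftward: 4 /d/ transparent; 3 /b/ transparent; 2 /d/ transparent; 1 /b/ transparent; word edge.
From /u/ at 10 rightward: 11 /i/ → [+round]; 12 /e/ → [+round]; 13 /d/ transparent; word edge.
From /u/ at 10 leftward: 9 /d/ transparent; 8 /b/ transparent; 7 /d/ transparent; 6 /e/ → [+round]; 5 /u/ is itself a trigger — this domain ends here.

5 6 10 11 12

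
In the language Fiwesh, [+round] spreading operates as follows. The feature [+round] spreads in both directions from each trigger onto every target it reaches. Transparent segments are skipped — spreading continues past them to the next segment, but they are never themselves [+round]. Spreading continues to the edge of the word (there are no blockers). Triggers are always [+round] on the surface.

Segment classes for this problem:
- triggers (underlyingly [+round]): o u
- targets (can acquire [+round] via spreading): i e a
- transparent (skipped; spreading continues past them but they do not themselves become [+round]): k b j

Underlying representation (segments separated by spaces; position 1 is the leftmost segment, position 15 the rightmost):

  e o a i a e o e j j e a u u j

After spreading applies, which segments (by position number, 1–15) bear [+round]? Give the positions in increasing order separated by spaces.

1 2 3 4 5 6 7 8 11 12 13 14

From /o/ at 2 rightward: 3 /a/ → [+round]; 4 /i/ → [+round]; 5 /a/ → [+round]; 6 /e/ → [+round]; 7 /o/ is itself a trigger — this domain ends here.
From /o/ at 2 leftward: 1 /e/ → [+round]; word edge.
From /o/ at 7 rightward: 8 /e/ → [+round]; 9 /j/ transparent; 10 /j/ transparent; 11 /e/ → [+round]; 12 /a/ → [+round]; 13 /u/ is itself a trigger — this domain ends here.
From /o/ at 7 leftward: 6 /e/ → [+round]; 5 /a/ → [+round]; 4 /i/ → [+round]; 3 /a/ → [+round]; 2 /o/ is itself a trigger — this domain ends here.
From /u/ at 13 rightward: 14 /u/ is itself a trigger — this domain ends here.
From /u/ at 13 leftward: 12 /a/ → [+round]; 11 /e/ → [+round]; 10 /j/ transparent; 9 /j/ transparent; 8 /e/ → [+round]; 7 /o/ is itself a trigger — this domain ends here.
From /u/ at 14 rightward: 15 /j/ transparent; word edge.
From /u/ at 14 leftward: 13 /u/ is itself a trigger — this domain ends here.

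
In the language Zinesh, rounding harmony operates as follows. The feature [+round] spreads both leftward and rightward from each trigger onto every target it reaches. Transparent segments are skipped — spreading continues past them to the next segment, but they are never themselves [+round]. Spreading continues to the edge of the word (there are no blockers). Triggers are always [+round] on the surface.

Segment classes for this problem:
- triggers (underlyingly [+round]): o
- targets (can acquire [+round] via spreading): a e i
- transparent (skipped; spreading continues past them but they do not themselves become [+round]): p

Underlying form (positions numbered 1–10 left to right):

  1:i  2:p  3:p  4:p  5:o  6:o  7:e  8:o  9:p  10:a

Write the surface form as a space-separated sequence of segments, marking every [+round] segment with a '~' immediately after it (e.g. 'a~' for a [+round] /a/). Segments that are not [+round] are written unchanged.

From /o/ at 5 rightward: 6 /o/ is itself a trigger — this domain ends here.
From /o/ at 5 leftward: 4 /p/ transparent; 3 /p/ transparent; 2 /p/ transparent; 1 /i/ → [+round]; word edge.
From /o/ at 6 rightward: 7 /e/ → [+round]; 8 /o/ is itself a trigger — this domain ends here.
From /o/ at 6 leftward: 5 /o/ is itself a trigger — this domain ends here.
From /o/ at 8 rightward: 9 /p/ transparent; 10 /a/ → [+round]; word edge.
From /o/ at 8 leftward: 7 /e/ → [+round]; 6 /o/ is itself a trigger — this domain ends here.
[+round] positions on the surface: 1 5 6 7 8 10.

i~ p p p o~ o~ e~ o~ p a~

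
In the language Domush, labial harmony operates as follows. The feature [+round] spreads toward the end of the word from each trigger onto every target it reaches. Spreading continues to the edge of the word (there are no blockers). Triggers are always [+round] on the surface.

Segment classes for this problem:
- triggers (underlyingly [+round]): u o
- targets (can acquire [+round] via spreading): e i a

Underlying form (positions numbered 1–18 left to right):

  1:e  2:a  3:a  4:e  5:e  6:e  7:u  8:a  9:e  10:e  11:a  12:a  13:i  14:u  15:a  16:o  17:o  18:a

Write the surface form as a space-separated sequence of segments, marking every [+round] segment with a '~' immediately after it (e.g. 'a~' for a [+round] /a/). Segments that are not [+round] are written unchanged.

From /u/ at 7 rightward: 8 /a/ → [+round]; 9 /e/ → [+round]; 10 /e/ → [+round]; 11 /a/ → [+round]; 12 /a/ → [+round]; 13 /i/ → [+round]; 14 /u/ is itself a trigger — this domain ends here.
From /u/ at 14 rightward: 15 /a/ → [+round]; 16 /o/ is itself a trigger — this domain ends here.
From /o/ at 16 rightward: 17 /o/ is itself a trigger — this domain ends here.
From /o/ at 17 rightward: 18 /a/ → [+round]; word edge.
Targets with no active source: positions 1 2 3 4 5 6 stay [-round].
[+round] positions on the surface: 7 8 9 10 11 12 13 14 15 16 17 18.

e a a e e e u~ a~ e~ e~ a~ a~ i~ u~ a~ o~ o~ a~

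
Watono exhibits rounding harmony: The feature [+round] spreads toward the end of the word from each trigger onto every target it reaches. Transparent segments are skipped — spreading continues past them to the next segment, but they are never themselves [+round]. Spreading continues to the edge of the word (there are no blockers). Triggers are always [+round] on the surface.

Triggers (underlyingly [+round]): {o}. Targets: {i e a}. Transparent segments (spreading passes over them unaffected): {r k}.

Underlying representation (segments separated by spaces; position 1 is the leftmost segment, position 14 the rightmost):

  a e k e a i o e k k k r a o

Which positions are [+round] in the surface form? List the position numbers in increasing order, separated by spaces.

From /o/ at 7 rightward: 8 /e/ → [+round]; 9 /k/ transparent; 10 /k/ transparent; 11 /k/ transparent; 12 /r/ transparent; 13 /a/ → [+round]; 14 /o/ is itself a trigger — this domain ends here.
From /o/ at 14 rightward: word edge.
Targets with no active source: positions 1 2 4 5 6 stay [-round].

7 8 13 14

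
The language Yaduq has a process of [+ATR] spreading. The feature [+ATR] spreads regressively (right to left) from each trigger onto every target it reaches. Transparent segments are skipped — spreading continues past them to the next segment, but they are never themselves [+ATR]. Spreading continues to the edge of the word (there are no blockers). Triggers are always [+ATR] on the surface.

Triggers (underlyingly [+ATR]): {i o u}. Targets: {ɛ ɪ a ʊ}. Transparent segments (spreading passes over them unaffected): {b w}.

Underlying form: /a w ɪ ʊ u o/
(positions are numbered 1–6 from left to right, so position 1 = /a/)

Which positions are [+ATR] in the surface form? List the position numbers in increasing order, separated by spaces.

1 3 4 5 6

From /u/ at 5 leftward: 4 /ʊ/ → [+ATR]; 3 /ɪ/ → [+ATR]; 2 /w/ transparent; 1 /a/ → [+ATR]; word edge.
From /o/ at 6 leftward: 5 /u/ is itself a trigger — this domain ends here.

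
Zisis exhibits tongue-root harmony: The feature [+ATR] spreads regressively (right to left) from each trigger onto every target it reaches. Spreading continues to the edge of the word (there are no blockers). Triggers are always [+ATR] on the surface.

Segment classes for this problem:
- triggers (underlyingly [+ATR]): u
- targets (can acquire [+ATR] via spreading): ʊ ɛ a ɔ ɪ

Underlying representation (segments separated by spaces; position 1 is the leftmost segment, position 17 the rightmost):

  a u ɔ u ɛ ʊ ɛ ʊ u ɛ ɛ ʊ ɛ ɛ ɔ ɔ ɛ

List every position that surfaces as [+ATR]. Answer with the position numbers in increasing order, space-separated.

1 2 3 4 5 6 7 8 9

From /u/ at 2 leftward: 1 /a/ → [+ATR]; word edge.
From /u/ at 4 leftward: 3 /ɔ/ → [+ATR]; 2 /u/ is itself a trigger — this domain ends here.
From /u/ at 9 leftward: 8 /ʊ/ → [+ATR]; 7 /ɛ/ → [+ATR]; 6 /ʊ/ → [+ATR]; 5 /ɛ/ → [+ATR]; 4 /u/ is itself a trigger — this domain ends here.
Targets with no active source: positions 10 11 12 13 14 15 16 17 stay [-ATR].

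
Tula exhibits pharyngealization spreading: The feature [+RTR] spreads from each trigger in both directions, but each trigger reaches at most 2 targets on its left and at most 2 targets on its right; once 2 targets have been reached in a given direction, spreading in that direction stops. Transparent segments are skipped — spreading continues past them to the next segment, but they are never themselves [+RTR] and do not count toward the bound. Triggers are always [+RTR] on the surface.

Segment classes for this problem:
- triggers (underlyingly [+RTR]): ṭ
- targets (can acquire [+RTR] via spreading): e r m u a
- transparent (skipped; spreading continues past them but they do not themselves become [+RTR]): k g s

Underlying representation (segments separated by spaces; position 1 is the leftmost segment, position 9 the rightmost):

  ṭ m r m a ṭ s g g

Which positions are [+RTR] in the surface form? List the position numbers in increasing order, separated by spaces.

1 2 3 4 5 6

From /ṭ/ at 1 rightward: 2 /m/ → [+RTR]; 3 /r/ → [+RTR]; bound reached.
From /ṭ/ at 1 leftward: word edge.
From /ṭ/ at 6 rightward: 7 /s/ transparent; 8 /g/ transparent; 9 /g/ transparent; word edge.
From /ṭ/ at 6 leftward: 5 /a/ → [+RTR]; 4 /m/ → [+RTR]; bound reached.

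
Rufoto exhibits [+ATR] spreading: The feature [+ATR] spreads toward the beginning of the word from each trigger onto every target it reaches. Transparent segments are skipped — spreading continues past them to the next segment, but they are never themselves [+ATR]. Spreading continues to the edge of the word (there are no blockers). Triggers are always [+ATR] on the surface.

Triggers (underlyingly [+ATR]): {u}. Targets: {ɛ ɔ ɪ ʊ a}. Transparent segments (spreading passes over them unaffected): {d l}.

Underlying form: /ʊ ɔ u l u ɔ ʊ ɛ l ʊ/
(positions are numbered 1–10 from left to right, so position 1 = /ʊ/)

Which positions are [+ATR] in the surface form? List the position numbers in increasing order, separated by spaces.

1 2 3 5

From /u/ at 3 leftward: 2 /ɔ/ → [+ATR]; 1 /ʊ/ → [+ATR]; word edge.
From /u/ at 5 leftward: 4 /l/ transparent; 3 /u/ is itself a trigger — this domain ends here.
Targets with no active source: positions 6 7 8 10 stay [-ATR].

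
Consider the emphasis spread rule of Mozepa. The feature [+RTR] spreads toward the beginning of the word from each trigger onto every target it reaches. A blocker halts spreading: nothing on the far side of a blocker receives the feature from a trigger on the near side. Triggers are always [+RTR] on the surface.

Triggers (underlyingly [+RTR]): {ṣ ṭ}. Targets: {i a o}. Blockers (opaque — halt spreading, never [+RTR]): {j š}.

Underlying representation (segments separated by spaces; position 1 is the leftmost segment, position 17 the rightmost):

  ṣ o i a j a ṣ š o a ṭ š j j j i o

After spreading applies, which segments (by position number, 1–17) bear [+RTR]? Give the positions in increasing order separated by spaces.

1 6 7 9 10 11

From /ṣ/ at 1 leftward: word edge.
From /ṣ/ at 7 leftward: 6 /a/ → [+RTR]; 5 /j/ blocks.
From /ṭ/ at 11 leftward: 10 /a/ → [+RTR]; 9 /o/ → [+RTR]; 8 /š/ blocks.
Targets with no active source: positions 2 3 4 16 17 stay [-emphatic].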